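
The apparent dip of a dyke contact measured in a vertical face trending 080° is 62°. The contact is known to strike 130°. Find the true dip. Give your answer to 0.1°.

67.8°

β = acute angle between strike 130° and section 080° = 50°.
tan δ = tan α / sin β = tan 62° / sin 50° = 1.8807 / 0.7660 = 2.4551
δ = arctan(2.4551) = 67.84°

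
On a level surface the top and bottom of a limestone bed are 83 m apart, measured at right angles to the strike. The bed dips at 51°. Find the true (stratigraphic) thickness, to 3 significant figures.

64.5 m

True thickness t = w · sin(dip) = 83 × sin 51°
t = 83 × 0.7771 = 64.503 m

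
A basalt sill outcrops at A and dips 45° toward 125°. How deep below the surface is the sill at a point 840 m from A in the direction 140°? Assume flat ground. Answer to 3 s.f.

The hole lies 15° from the dip direction, so the down-dip offset is 840 × cos 15° = 811.38 m.
Depth = down-dip offset × tan(dip) = 811.38 × tan 45° = 811.38 × 1.0000
Depth = 811.38 m

811 m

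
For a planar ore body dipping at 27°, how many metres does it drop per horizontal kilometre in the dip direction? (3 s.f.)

drop per km = 1000 × tan 27° = 1000 × 0.5095

510 m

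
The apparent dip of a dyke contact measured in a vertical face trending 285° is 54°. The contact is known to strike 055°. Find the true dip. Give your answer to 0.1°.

The section is 50° from the strike.
tan(true dip) = tan 54° / sin 50° = 1.7967
true dip = arctan 1.7967 = 60.90°

60.9°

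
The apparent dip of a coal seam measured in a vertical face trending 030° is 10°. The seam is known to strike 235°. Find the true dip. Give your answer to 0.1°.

22.6°

The section is 25° from the strike.
tan δ = tan α / sin β = tan 10° / sin 25° = 0.1763 / 0.4226 = 0.4172
δ = arctan(0.4172) = 22.65°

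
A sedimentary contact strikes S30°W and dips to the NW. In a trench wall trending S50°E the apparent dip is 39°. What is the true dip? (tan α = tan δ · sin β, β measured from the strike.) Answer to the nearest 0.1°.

39.4°

The section is 80° from the strike.
tan(true dip) = tan 39° / sin 80° = 0.8223
δ = arctan(0.8223) = 39.43°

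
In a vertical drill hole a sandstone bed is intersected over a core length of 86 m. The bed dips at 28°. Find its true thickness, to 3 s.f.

75.9 m

True thickness t = h · cos(dip) = 86 × cos 28°
t = 86 × 0.8829 = 75.933 m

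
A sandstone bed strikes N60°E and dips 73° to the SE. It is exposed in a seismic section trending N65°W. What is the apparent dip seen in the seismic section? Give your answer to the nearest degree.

70°

Angle between strike (N60°E) and section (N65°W): β = 55°.
tan(apparent dip) = tan 73° · sin 55° = 2.6793
apparent dip = arctan 2.6793 = 69.53°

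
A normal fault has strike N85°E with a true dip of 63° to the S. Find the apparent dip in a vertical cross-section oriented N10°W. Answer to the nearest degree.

Angle between strike (N85°E) and section (N10°W): β = 85°.
tan(apparent dip) = tan 63° · sin 85° = 1.9551
apparent dip = arctan 1.9551 = 62.91°

63°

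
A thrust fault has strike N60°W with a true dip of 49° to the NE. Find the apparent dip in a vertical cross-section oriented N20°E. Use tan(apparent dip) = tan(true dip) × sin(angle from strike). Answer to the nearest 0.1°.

48.6°

The section lies 80° from the strike.
tan α = tan 49° × sin 80° = 1.1504 × 0.9848 = 1.1329
apparent dip = arctan 1.1329 = 48.57°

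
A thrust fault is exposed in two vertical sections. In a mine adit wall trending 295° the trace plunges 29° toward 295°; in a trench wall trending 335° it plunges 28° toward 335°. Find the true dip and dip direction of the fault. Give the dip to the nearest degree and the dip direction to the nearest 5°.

Each apparent-dip line lies in the plane. As unit vectors (x east, y north, z up), v₁ plunges 29°→295° and v₂ plunges 28°→335°.
n = v₁ × v₂ = (-0.214, 0.191, 0.496) (taken with n_z > 0).
Dip δ = arctan(|n_h|/n_z) = arctan(0.287/0.496) = 30.1°.
The horizontal component of n points toward azimuth atan2(n_x, n_y) = 312°, the dip direction.

true dip 30°, dip direction 310°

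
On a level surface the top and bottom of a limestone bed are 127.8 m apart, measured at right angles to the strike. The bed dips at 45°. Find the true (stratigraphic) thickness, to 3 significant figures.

True thickness t = w · sin(dip) = 127.8 × sin 45°
t = 127.8 × 0.7071 = 90.368 m

90.4 m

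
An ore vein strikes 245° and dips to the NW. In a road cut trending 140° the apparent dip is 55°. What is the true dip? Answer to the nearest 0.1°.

55.9°

β = acute angle between strike 245° and section 140° = 75°.
tan(true dip) = tan 55° / sin 75° = 1.4785
δ = arctan(1.4785) = 55.93°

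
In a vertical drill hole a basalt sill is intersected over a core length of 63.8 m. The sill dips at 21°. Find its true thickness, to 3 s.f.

59.6 m

True thickness t = h · cos(dip) = 63.8 × cos 21°
t = 63.8 × 0.9336 = 59.562 m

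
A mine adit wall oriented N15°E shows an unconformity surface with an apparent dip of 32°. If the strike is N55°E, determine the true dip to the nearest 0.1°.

β = acute angle between strike N55°E and section N15°E = 40°.
tan(true dip) = tan 32° / sin 40° = 0.9721
true dip = arctan 0.9721 = 44.19°

44.2°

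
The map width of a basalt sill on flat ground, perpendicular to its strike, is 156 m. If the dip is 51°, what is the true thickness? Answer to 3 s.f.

121 m

True thickness t = w · sin(dip) = 156 × sin 51°
t = 156 × 0.7771 = 121.235 m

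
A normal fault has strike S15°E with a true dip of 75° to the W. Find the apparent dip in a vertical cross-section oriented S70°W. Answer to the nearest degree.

75°

The strike is S15°E and the section trends S70°W; the acute angle between them is β = 85°.
tan(apparent dip) = tan 75° · sin 85° = 3.7178
apparent dip = arctan 3.7178 = 74.95°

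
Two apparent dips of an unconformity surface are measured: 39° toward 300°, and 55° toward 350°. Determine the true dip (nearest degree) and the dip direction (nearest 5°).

true dip 55°, dip direction 355°

Each apparent-dip line lies in the plane. As unit vectors (x east, y north, z up), v₁ plunges 39°→300° and v₂ plunges 55°→350°.
Cross product v₁ × v₂ gives the pole to the plane: n ∝ (-0.037, 0.489, 0.341).
Dip δ = arctan(|n_h|/n_z) = arctan(0.490/0.341) = 55.1°.
The horizontal component of n points toward azimuth atan2(n_x, n_y) = 356°, the dip direction.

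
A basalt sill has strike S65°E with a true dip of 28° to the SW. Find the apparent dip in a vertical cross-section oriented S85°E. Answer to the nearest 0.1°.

10.3°

The strike is S65°E and the section trends S85°E; the acute angle between them is β = 20°.
tan(apparent dip) = tan 28° · sin 20° = 0.1819
apparent dip = arctan 0.1819 = 10.31°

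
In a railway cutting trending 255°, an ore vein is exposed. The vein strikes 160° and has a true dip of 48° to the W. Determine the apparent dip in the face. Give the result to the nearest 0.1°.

47.9°

The strike is 160° and the section trends 255°; the acute angle between them is β = 85°.
tan(apparent dip) = tan 48° · sin 85° = 1.1064
α = arctan(1.1064) = 47.89°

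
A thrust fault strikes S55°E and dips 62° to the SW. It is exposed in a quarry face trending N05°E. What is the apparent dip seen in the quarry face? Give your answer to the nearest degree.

Angle between strike (S55°E) and section (N05°E): β = 60°.
tan(apparent dip) = tan 62° · sin 60° = 1.6288
apparent dip = arctan 1.6288 = 58.45°

58°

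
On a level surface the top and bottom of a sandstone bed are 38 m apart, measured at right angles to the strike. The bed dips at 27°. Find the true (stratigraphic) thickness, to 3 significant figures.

17.3 m

True thickness t = w · sin(dip) = 38 × sin 27°
t = 38 × 0.4540 = 17.252 m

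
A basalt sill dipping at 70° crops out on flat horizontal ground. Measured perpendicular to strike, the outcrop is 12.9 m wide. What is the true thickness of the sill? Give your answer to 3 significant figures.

True thickness t = w · sin(dip) = 12.9 × sin 70°
t = 12.9 × 0.9397 = 12.122 m

12.1 m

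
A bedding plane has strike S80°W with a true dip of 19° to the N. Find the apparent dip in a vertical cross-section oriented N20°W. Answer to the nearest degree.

19°

The section lies 80° from the strike.
tan α = tan 19° × sin 80° = 0.3443 × 0.9848 = 0.3391
α = arctan(0.3391) = 18.73°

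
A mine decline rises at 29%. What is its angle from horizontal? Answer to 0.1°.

tan θ = 29/100 = 0.2900
θ = arctan(0.2900) = 16.17°

16.2°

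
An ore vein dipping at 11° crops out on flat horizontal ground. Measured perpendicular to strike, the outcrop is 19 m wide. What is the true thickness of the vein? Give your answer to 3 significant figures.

True thickness t = w · sin(dip) = 19 × sin 11°
t = 19 × 0.1908 = 3.625 m

3.63 m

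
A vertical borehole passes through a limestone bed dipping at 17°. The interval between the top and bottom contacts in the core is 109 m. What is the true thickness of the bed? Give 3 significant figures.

True thickness t = h · cos(dip) = 109 × cos 17°
t = 109 × 0.9563 = 104.237 m

104 m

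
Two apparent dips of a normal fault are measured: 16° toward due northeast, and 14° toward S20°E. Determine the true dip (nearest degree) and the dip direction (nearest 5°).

true dip 27°, dip direction 100°

Each apparent-dip line lies in the plane. As unit vectors (x east, y north, z up), v₁ plunges 16°→due northeast and v₂ plunges 14°→S20°E.
Cross product v₁ × v₂ gives the pole to the plane: n ∝ (0.416, -0.073, 0.845).
tan δ = √(n_x²+n_y²)/n_z = 0.422/0.845, so δ = 26.5°.
The horizontal component of n points toward azimuth atan2(n_x, n_y) = 100°, the dip direction.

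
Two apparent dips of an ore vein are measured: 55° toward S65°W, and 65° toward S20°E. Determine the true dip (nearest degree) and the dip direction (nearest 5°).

true dip 68°, dip direction 190°

Each apparent-dip line lies in the plane. As unit vectors (x east, y north, z up), v₁ plunges 55°→S65°W and v₂ plunges 65°→S20°E.
Cross product v₁ × v₂ gives the pole to the plane: n ∝ (-0.106, -0.590, 0.241).
True dip = arccos(n_z / |n|) = arccos(0.3739) = 68.0°.
Dip direction = atan2(-0.106, -0.590) = 190° (azimuth of n's horizontal projection).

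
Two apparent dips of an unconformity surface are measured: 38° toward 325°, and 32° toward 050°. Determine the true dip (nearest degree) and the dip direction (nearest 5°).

true dip 44°, dip direction 000°

Each apparent-dip line lies in the plane. As unit vectors (x east, y north, z up), v₁ plunges 38°→325° and v₂ plunges 32°→050°.
The plane normal is n = v₁ × v₂ ∝ (0.006, 0.639, 0.666).
Dip δ = arctan(|n_h|/n_z) = arctan(0.640/0.666) = 43.8°.
The horizontal component of n points toward azimuth atan2(n_x, n_y) = 1°, the dip direction.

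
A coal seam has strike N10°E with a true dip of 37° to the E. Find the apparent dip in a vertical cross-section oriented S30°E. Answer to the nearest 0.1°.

Angle between strike (N10°E) and section (S30°E): β = 40°.
tan(apparent dip) = tan 37° · sin 40° = 0.4844
α = arctan(0.4844) = 25.84°

25.8°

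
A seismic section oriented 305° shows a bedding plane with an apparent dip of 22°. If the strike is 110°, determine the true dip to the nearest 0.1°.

57.4°

β = acute angle between strike 110° and section 305° = 15°.
tan(true dip) = tan 22° / sin 15° = 1.5610
true dip = arctan 1.5610 = 57.36°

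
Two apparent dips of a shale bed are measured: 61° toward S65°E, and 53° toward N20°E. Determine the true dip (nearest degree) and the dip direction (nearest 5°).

The two traces are lines in the plane: v₁ = (sin 115°·cos 61°, cos 115°·cos 61°, −sin 61°), v₂ = (sin 20°·cos 53°, cos 20°·cos 53°, −sin 53°).
Cross product v₁ × v₂ gives the pole to the plane: n ∝ (0.658, 0.171, 0.291).
True dip = arccos(n_z / |n|) = arccos(0.3930) = 66.9°.
Dip direction = azimuth of (n_x, n_y) = atan2(0.658, 0.171) = 75°.

true dip 67°, dip direction 075°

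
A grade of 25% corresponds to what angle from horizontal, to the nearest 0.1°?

tan θ = 25/100 = 0.2500
θ = arctan(0.2500) = 14.04°

14.0°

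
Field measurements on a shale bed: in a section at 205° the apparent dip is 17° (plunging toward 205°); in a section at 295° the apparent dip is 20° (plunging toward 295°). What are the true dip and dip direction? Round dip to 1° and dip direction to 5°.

true dip 25°, dip direction 255°

Represent each trace as a vector plunging at its apparent dip toward its trend (east-north-up frame): v₁ = (-0.404, -0.867, -0.292), v₂ = (-0.852, 0.397, -0.342).
n = v₁ × v₂ = (-0.413, -0.111, 0.899) (taken with n_z > 0).
tan δ = √(n_x²+n_y²)/n_z = 0.427/0.899, so δ = 25.4°.
The horizontal component of n points toward azimuth atan2(n_x, n_y) = 255°, the dip direction.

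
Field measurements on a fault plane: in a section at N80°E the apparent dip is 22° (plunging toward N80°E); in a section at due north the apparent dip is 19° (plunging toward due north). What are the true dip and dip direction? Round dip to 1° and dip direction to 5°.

Represent each trace as a vector plunging at its apparent dip toward its trend (east-north-up frame): v₁ = (0.913, 0.161, -0.375), v₂ = (0.000, 0.946, -0.326).
n = v₁ × v₂ = (0.302, 0.297, 0.863) (taken with n_z > 0).
Dip δ = arctan(|n_h|/n_z) = arctan(0.424/0.863) = 26.1°.
Dip direction = atan2(0.302, 0.297) = 45° (azimuth of n's horizontal projection).

true dip 26°, dip direction 045°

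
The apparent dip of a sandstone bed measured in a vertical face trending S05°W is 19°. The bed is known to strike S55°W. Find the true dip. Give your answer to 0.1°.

β = acute angle between strike S55°W and section S05°W = 50°.
tan δ = tan α / sin β = tan 19° / sin 50° = 0.3443 / 0.7660 = 0.4495
true dip = arctan 0.4495 = 24.20°

24.2°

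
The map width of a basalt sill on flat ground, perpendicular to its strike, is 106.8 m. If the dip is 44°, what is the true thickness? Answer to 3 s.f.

True thickness t = w · sin(dip) = 106.8 × sin 44°
t = 106.8 × 0.6947 = 74.190 m

74.2 m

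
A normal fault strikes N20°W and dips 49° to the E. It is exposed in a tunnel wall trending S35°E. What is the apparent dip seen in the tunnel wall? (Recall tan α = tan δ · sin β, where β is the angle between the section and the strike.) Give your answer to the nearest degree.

17°

Angle between strike (N20°W) and section (S35°E): β = 15°.
tan α = tan 49° × sin 15° = 1.1504 × 0.2588 = 0.2977
α = arctan(0.2977) = 16.58°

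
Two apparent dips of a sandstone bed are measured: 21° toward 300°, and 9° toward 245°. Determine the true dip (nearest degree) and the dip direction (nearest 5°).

true dip 21°, dip direction 310°

Represent each trace as a vector plunging at its apparent dip toward its trend (east-north-up frame): v₁ = (-0.809, 0.467, -0.358), v₂ = (-0.895, -0.417, -0.156).
Cross product v₁ × v₂ gives the pole to the plane: n ∝ (-0.223, 0.194, 0.755).
True dip = arccos(n_z / |n|) = arccos(0.9313) = 21.4°.
Dip direction = atan2(-0.223, 0.194) = 311° (azimuth of n's horizontal projection).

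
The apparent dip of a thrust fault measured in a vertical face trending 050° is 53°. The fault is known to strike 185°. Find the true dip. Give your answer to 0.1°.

The section is 45° from the strike.
tan(true dip) = tan 53° / sin 45° = 1.8767
δ = arctan(1.8767) = 61.95°

61.9°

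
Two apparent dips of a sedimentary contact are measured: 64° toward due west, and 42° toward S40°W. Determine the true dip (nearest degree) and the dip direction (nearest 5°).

The two traces are lines in the plane: v₁ = (sin 270°·cos 64°, cos 270°·cos 64°, −sin 64°), v₂ = (sin 220°·cos 42°, cos 220°·cos 42°, −sin 42°).
The plane normal is n = v₁ × v₂ ∝ (-0.512, 0.136, 0.250).
True dip = arccos(n_z / |n|) = arccos(0.4264) = 64.8°.
Dip direction = atan2(-0.512, 0.136) = 285° (azimuth of n's horizontal projection).

true dip 65°, dip direction 285°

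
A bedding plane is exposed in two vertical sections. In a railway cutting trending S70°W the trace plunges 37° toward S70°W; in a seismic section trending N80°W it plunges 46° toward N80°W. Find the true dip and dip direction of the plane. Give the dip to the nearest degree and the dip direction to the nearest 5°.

Represent each trace as a vector plunging at its apparent dip toward its trend (east-north-up frame): v₁ = (-0.750, -0.273, -0.602), v₂ = (-0.684, 0.121, -0.719).
Cross product v₁ × v₂ gives the pole to the plane: n ∝ (-0.269, 0.128, 0.277).
True dip = arccos(n_z / |n|) = arccos(0.6813) = 47.1°.
Dip direction = azimuth of (n_x, n_y) = atan2(-0.269, 0.128) = 295°.

true dip 47°, dip direction 295°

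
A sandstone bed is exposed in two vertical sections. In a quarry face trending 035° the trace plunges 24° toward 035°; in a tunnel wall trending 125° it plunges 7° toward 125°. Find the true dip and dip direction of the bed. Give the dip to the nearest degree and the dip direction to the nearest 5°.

The two traces are lines in the plane: v₁ = (sin 35°·cos 24°, cos 35°·cos 24°, −sin 24°), v₂ = (sin 125°·cos 7°, cos 125°·cos 7°, −sin 7°).
The plane normal is n = v₁ × v₂ ∝ (0.323, 0.267, 0.907).
True dip = arccos(n_z / |n|) = arccos(0.9079) = 24.8°.
The horizontal component of n points toward azimuth atan2(n_x, n_y) = 50°, the dip direction.

true dip 25°, dip direction 050°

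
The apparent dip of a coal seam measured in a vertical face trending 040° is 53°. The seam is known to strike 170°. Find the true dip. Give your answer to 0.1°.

60.0°

The section is 50° from the strike.
tan(true dip) = tan 53° / sin 50° = 1.7323
δ = arctan(1.7323) = 60.00°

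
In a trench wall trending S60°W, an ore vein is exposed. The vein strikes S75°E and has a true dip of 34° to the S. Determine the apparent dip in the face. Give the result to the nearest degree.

The section lies 45° from the strike.
tan(apparent dip) = tan 34° · sin 45° = 0.4769
α = arctan(0.4769) = 25.50°

25°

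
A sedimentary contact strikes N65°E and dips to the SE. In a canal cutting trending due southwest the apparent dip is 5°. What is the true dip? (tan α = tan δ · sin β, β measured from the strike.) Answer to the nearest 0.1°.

14.3°

β = acute angle between strike N65°E and section due southwest = 20°.
tan(true dip) = tan 5° / sin 20° = 0.2558
true dip = arctan 0.2558 = 14.35°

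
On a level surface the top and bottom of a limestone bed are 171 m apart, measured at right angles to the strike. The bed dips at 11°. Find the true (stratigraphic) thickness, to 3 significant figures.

True thickness t = w · sin(dip) = 171 × sin 11°
t = 171 × 0.1908 = 32.628 m

32.6 m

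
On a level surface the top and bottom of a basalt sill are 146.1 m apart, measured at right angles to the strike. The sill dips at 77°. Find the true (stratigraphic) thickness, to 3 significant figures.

142 m

True thickness t = w · sin(dip) = 146.1 × sin 77°
t = 146.1 × 0.9744 = 142.355 m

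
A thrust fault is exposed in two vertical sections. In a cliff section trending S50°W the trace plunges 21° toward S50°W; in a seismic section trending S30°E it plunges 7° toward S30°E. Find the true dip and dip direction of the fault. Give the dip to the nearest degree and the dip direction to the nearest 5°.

true dip 21°, dip direction 220°

Represent each trace as a vector plunging at its apparent dip toward its trend (east-north-up frame): v₁ = (-0.715, -0.600, -0.358), v₂ = (0.496, -0.860, -0.122).
Cross product v₁ × v₂ gives the pole to the plane: n ∝ (-0.235, -0.265, 0.913).
tan δ = √(n_x²+n_y²)/n_z = 0.354/0.913, so δ = 21.2°.
Dip direction = atan2(-0.235, -0.265) = 222° (azimuth of n's horizontal projection).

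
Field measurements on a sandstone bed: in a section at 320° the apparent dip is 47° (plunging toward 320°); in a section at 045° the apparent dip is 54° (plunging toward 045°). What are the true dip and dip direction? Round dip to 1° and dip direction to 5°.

true dip 59°, dip direction 010°

Represent each trace as a vector plunging at its apparent dip toward its trend (east-north-up frame): v₁ = (-0.438, 0.522, -0.731), v₂ = (0.416, 0.416, -0.809).
The plane normal is n = v₁ × v₂ ∝ (0.119, 0.659, 0.399).
True dip = arccos(n_z / |n|) = arccos(0.5124) = 59.2°.
The horizontal component of n points toward azimuth atan2(n_x, n_y) = 10°, the dip direction.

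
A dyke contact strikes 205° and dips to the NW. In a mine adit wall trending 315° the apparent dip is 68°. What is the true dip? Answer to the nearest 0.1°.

The section is 70° from the strike.
tan δ = tan α / sin β = tan 68° / sin 70° = 2.4751 / 0.9397 = 2.6339
δ = arctan(2.6339) = 69.21°

69.2°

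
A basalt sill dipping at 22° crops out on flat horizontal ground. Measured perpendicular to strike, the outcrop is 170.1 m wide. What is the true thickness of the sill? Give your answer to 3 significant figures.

63.7 m

True thickness t = w · sin(dip) = 170.1 × sin 22°
t = 170.1 × 0.3746 = 63.721 m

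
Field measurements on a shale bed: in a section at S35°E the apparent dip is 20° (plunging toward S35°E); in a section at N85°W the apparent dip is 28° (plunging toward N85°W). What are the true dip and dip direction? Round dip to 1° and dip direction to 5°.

Represent each trace as a vector plunging at its apparent dip toward its trend (east-north-up frame): v₁ = (0.539, -0.770, -0.342), v₂ = (-0.880, 0.077, -0.469).
n = v₁ × v₂ = (-0.388, -0.554, 0.636) (taken with n_z > 0).
True dip = arccos(n_z / |n|) = arccos(0.6850) = 46.8°.
The horizontal component of n points toward azimuth atan2(n_x, n_y) = 215°, the dip direction.

true dip 47°, dip direction 215°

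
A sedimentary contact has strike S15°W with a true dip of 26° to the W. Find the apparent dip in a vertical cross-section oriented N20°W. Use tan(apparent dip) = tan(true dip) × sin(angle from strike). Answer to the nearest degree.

16°

The strike is S15°W and the section trends N20°W; the acute angle between them is β = 35°.
tan(apparent dip) = tan 26° · sin 35° = 0.2798
apparent dip = arctan 0.2798 = 15.63°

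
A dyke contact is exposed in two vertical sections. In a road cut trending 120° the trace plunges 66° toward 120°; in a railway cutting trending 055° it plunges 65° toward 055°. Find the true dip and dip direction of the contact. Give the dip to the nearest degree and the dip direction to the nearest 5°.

true dip 69°, dip direction 090°

Represent each trace as a vector plunging at its apparent dip toward its trend (east-north-up frame): v₁ = (0.352, -0.203, -0.914), v₂ = (0.346, 0.242, -0.906).
Cross product v₁ × v₂ gives the pole to the plane: n ∝ (0.406, 0.003, 0.156).
True dip = arccos(n_z / |n|) = arccos(0.3584) = 69.0°.
Dip direction = azimuth of (n_x, n_y) = atan2(0.406, 0.003) = 90°.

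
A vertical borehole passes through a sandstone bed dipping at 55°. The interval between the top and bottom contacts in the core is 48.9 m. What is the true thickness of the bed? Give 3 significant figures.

28.0 m

True thickness t = h · cos(dip) = 48.9 × cos 55°
t = 48.9 × 0.5736 = 28.048 m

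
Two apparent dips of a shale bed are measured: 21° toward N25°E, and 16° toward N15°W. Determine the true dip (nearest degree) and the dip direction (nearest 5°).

Represent each trace as a vector plunging at its apparent dip toward its trend (east-north-up frame): v₁ = (0.395, 0.846, -0.358), v₂ = (-0.249, 0.929, -0.276).
The plane normal is n = v₁ × v₂ ∝ (0.100, 0.198, 0.577).
True dip = arccos(n_z / |n|) = arccos(0.9335) = 21.0°.
Dip direction = atan2(0.100, 0.198) = 27° (azimuth of n's horizontal projection).

true dip 21°, dip direction 025°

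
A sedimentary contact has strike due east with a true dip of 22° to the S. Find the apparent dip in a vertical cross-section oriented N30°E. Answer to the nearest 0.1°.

19.3°

The strike is due east and the section trends N30°E; the acute angle between them is β = 60°.
tan(apparent dip) = tan 22° · sin 60° = 0.3499
α = arctan(0.3499) = 19.28°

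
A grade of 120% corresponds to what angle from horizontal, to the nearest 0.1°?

50.2°

tan θ = 120/100 = 1.2000
θ = arctan(1.2000) = 50.19°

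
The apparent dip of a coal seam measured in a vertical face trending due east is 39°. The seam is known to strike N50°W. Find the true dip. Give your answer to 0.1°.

51.6°

β = acute angle between strike N50°W and section due east = 40°.
tan(true dip) = tan 39° / sin 40° = 1.2598
true dip = arctan 1.2598 = 51.56°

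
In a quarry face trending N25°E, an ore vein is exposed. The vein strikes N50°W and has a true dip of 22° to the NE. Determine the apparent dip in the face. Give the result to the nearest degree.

21°

The strike is N50°W and the section trends N25°E; the acute angle between them is β = 75°.
tan α = tan 22° × sin 75° = 0.4040 × 0.9659 = 0.3903
α = arctan(0.3903) = 21.32°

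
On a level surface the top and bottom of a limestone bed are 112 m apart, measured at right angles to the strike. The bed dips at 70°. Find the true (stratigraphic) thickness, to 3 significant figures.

True thickness t = w · sin(dip) = 112 × sin 70°
t = 112 × 0.9397 = 105.246 m

105 m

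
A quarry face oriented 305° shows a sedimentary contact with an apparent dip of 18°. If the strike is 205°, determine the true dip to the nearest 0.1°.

18.3°

The section is 80° from the strike.
tan δ = tan α / sin β = tan 18° / sin 80° = 0.3249 / 0.9848 = 0.3299
δ = arctan(0.3299) = 18.26°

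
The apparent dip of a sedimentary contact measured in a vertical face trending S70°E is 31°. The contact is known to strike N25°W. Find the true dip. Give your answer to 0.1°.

β = acute angle between strike N25°W and section S70°E = 45°.
tan δ = tan α / sin β = tan 31° / sin 45° = 0.6009 / 0.7071 = 0.8497
true dip = arctan 0.8497 = 40.36°

40.4°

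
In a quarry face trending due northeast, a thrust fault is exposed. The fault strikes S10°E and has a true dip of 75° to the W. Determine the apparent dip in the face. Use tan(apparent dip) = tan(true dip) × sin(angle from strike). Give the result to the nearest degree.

The section lies 55° from the strike.
tan α = tan 75° × sin 55° = 3.7321 × 0.8192 = 3.0571
apparent dip = arctan 3.0571 = 71.89°

72°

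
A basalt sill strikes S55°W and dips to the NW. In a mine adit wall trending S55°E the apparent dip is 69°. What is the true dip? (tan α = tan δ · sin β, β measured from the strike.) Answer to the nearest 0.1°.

70.2°

β = acute angle between strike S55°W and section S55°E = 70°.
tan(true dip) = tan 69° / sin 70° = 2.7723
δ = arctan(2.7723) = 70.16°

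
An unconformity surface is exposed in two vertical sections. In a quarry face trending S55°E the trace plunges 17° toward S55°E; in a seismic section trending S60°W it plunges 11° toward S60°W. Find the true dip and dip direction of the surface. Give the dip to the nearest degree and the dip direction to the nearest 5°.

true dip 25°, dip direction 175°

Represent each trace as a vector plunging at its apparent dip toward its trend (east-north-up frame): v₁ = (0.783, -0.549, -0.292), v₂ = (-0.850, -0.491, -0.191).
Cross product v₁ × v₂ gives the pole to the plane: n ∝ (0.039, -0.398, 0.851).
True dip = arccos(n_z / |n|) = arccos(0.9050) = 25.2°.
Dip direction = atan2(0.039, -0.398) = 174° (azimuth of n's horizontal projection).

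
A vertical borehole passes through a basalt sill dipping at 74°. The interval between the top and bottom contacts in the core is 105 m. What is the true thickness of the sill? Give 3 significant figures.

True thickness t = h · cos(dip) = 105 × cos 74°
t = 105 × 0.2756 = 28.942 m

28.9 m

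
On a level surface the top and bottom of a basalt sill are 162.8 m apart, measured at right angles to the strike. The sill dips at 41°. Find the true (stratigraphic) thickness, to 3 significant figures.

107 m

True thickness t = w · sin(dip) = 162.8 × sin 41°
t = 162.8 × 0.6561 = 106.806 m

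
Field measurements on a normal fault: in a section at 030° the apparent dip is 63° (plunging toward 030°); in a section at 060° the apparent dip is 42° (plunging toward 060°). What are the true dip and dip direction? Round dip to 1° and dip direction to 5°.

Each apparent-dip line lies in the plane. As unit vectors (x east, y north, z up), v₁ plunges 63°→030° and v₂ plunges 42°→060°.
n = v₁ × v₂ = (-0.068, 0.422, 0.169) (taken with n_z > 0).
Dip δ = arctan(|n_h|/n_z) = arctan(0.427/0.169) = 68.4°.
Dip direction = atan2(-0.068, 0.422) = 351° (azimuth of n's horizontal projection).

true dip 68°, dip direction 350°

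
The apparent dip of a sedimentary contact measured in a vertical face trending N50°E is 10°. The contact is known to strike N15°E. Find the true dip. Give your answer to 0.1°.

The section is 35° from the strike.
tan(true dip) = tan 10° / sin 35° = 0.3074
true dip = arctan 0.3074 = 17.09°

17.1°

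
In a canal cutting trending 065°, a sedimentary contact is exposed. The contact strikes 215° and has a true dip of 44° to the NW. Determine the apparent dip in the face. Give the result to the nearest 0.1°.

The strike is 215° and the section trends 065°; the acute angle between them is β = 30°.
tan α = tan 44° × sin 30° = 0.9657 × 0.5000 = 0.4828
α = arctan(0.4828) = 25.77°

25.8°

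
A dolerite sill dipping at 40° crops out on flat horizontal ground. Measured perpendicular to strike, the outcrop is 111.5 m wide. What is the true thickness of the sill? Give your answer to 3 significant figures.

71.7 m

True thickness t = w · sin(dip) = 111.5 × sin 40°
t = 111.5 × 0.6428 = 71.671 m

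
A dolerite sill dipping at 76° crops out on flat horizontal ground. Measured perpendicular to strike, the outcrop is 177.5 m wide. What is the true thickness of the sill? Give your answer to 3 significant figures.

True thickness t = w · sin(dip) = 177.5 × sin 76°
t = 177.5 × 0.9703 = 172.227 m

172 m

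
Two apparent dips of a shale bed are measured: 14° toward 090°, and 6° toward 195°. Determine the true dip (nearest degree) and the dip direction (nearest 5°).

true dip 17°, dip direction 125°

Represent each trace as a vector plunging at its apparent dip toward its trend (east-north-up frame): v₁ = (0.970, 0.000, -0.242), v₂ = (-0.257, -0.961, -0.105).
n = v₁ × v₂ = (0.232, -0.164, 0.932) (taken with n_z > 0).
Dip δ = arctan(|n_h|/n_z) = arctan(0.284/0.932) = 17.0°.
Dip direction = azimuth of (n_x, n_y) = atan2(0.232, -0.164) = 125°.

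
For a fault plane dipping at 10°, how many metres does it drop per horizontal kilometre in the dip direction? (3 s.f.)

176 m

drop per km = 1000 × tan 10° = 1000 × 0.1763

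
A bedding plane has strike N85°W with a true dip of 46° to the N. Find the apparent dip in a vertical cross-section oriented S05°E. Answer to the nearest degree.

46°

The section lies 80° from the strike.
tan(apparent dip) = tan 46° · sin 80° = 1.0198
apparent dip = arctan 1.0198 = 45.56°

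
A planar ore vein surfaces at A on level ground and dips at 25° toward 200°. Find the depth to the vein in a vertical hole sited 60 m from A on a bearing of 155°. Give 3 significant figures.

19.8 m

The hole lies 45° from the dip direction, so the down-dip offset is 60 × cos 45° = 42.43 m.
Depth = down-dip offset × tan(dip) = 42.43 × tan 25° = 42.43 × 0.4663
Depth = 19.78 m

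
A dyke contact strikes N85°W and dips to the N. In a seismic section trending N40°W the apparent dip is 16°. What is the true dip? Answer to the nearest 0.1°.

β = acute angle between strike N85°W and section N40°W = 45°.
tan δ = tan α / sin β = tan 16° / sin 45° = 0.2867 / 0.7071 = 0.4055
δ = arctan(0.4055) = 22.07°

22.1°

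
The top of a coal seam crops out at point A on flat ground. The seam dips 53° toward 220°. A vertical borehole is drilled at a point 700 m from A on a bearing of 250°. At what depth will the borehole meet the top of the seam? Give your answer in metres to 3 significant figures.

804 m

The hole lies 30° from the dip direction, so the down-dip offset is 700 × cos 30° = 606.22 m.
Depth = down-dip offset × tan(dip) = 606.22 × tan 53° = 606.22 × 1.3270
Depth = 804.48 m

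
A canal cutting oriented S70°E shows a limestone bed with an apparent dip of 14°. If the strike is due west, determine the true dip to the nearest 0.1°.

β = acute angle between strike due west and section S70°E = 20°.
tan(true dip) = tan 14° / sin 20° = 0.7290
true dip = arctan 0.7290 = 36.09°

36.1°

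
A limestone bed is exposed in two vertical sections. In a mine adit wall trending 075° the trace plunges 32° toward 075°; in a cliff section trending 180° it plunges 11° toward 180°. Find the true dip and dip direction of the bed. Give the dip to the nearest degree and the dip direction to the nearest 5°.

The two traces are lines in the plane: v₁ = (sin 75°·cos 32°, cos 75°·cos 32°, −sin 32°), v₂ = (sin 180°·cos 11°, cos 180°·cos 11°, −sin 11°).
n = v₁ × v₂ = (0.562, -0.156, 0.804) (taken with n_z > 0).
True dip = arccos(n_z / |n|) = arccos(0.8094) = 36.0°.
Dip direction = atan2(0.562, -0.156) = 106° (azimuth of n's horizontal projection).

true dip 36°, dip direction 105°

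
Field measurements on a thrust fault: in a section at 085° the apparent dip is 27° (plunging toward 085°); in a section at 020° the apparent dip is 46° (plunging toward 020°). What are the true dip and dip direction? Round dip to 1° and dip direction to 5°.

true dip 46°, dip direction 025°

The two traces are lines in the plane: v₁ = (sin 85°·cos 27°, cos 85°·cos 27°, −sin 27°), v₂ = (sin 20°·cos 46°, cos 20°·cos 46°, −sin 46°).
n = v₁ × v₂ = (0.240, 0.531, 0.561) (taken with n_z > 0).
True dip = arccos(n_z / |n|) = arccos(0.6936) = 46.1°.
Dip direction = atan2(0.240, 0.531) = 24° (azimuth of n's horizontal projection).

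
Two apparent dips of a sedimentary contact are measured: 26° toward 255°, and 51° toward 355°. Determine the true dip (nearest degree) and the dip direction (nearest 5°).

Each apparent-dip line lies in the plane. As unit vectors (x east, y north, z up), v₁ plunges 26°→255° and v₂ plunges 51°→355°.
Cross product v₁ × v₂ gives the pole to the plane: n ∝ (-0.456, 0.651, 0.557).
tan δ = √(n_x²+n_y²)/n_z = 0.794/0.557, so δ = 55.0°.
Dip direction = atan2(-0.456, 0.651) = 325° (azimuth of n's horizontal projection).

true dip 55°, dip direction 325°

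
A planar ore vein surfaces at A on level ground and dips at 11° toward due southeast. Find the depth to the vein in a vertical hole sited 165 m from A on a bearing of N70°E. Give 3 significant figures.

The hole lies 65° from the dip direction, so the down-dip offset is 165 × cos 65° = 69.73 m.
Depth = down-dip offset × tan(dip) = 69.73 × tan 11° = 69.73 × 0.1944
Depth = 13.55 m

13.6 m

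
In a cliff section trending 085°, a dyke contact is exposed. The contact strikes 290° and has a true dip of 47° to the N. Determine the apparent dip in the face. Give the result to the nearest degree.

The strike is 290° and the section trends 085°; the acute angle between them is β = 25°.
tan(apparent dip) = tan 47° · sin 25° = 0.4532
apparent dip = arctan 0.4532 = 24.38°

24°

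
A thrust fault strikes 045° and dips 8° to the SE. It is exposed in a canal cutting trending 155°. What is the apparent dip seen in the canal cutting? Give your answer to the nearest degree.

The strike is 045° and the section trends 155°; the acute angle between them is β = 70°.
tan α = tan 8° × sin 70° = 0.1405 × 0.9397 = 0.1321
apparent dip = arctan 0.1321 = 7.52°

8°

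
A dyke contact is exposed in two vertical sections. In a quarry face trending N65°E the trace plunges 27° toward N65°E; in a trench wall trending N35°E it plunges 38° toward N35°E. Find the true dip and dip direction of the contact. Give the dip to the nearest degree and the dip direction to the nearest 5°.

Represent each trace as a vector plunging at its apparent dip toward its trend (east-north-up frame): v₁ = (0.808, 0.377, -0.454), v₂ = (0.452, 0.646, -0.616).
n = v₁ × v₂ = (0.061, 0.292, 0.351) (taken with n_z > 0).
tan δ = √(n_x²+n_y²)/n_z = 0.298/0.351, so δ = 40.4°.
The horizontal component of n points toward azimuth atan2(n_x, n_y) = 12°, the dip direction.

true dip 40°, dip direction 010°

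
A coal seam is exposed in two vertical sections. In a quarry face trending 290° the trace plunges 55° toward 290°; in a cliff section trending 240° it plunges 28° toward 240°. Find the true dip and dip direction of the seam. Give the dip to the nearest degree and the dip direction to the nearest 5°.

Represent each trace as a vector plunging at its apparent dip toward its trend (east-north-up frame): v₁ = (-0.539, 0.196, -0.819), v₂ = (-0.765, -0.441, -0.469).
The plane normal is n = v₁ × v₂ ∝ (-0.454, 0.373, 0.388).
tan δ = √(n_x²+n_y²)/n_z = 0.588/0.388, so δ = 56.6°.
Dip direction = atan2(-0.454, 0.373) = 309° (azimuth of n's horizontal projection).

true dip 57°, dip direction 310°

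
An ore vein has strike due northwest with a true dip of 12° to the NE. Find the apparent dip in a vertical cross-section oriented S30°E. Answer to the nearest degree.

3°

The strike is due northwest and the section trends S30°E; the acute angle between them is β = 15°.
tan(apparent dip) = tan 12° · sin 15° = 0.0550
apparent dip = arctan 0.0550 = 3.15°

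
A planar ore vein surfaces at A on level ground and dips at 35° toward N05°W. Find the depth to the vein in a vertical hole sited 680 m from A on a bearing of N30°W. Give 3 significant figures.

The hole lies 25° from the dip direction, so the down-dip offset is 680 × cos 25° = 616.29 m.
Depth = down-dip offset × tan(dip) = 616.29 × tan 35° = 616.29 × 0.7002
Depth = 431.53 m

432 m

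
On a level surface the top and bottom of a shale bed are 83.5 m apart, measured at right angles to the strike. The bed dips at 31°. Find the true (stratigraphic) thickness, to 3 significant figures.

True thickness t = w · sin(dip) = 83.5 × sin 31°
t = 83.5 × 0.5150 = 43.006 m

43.0 m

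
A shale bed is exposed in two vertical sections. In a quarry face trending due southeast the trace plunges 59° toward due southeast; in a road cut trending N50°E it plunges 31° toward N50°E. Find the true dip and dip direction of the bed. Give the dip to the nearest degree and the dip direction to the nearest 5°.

true dip 60°, dip direction 120°

Represent each trace as a vector plunging at its apparent dip toward its trend (east-north-up frame): v₁ = (0.364, -0.364, -0.857), v₂ = (0.657, 0.551, -0.515).
n = v₁ × v₂ = (0.660, -0.375, 0.440) (taken with n_z > 0).
Dip δ = arctan(|n_h|/n_z) = arctan(0.759/0.440) = 59.9°.
Dip direction = azimuth of (n_x, n_y) = atan2(0.660, -0.375) = 120°.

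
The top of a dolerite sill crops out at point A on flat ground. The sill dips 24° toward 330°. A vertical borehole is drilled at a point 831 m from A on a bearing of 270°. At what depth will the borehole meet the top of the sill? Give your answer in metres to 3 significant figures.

185 m

The hole lies 60° from the dip direction, so the down-dip offset is 831 × cos 60° = 415.50 m.
Depth = down-dip offset × tan(dip) = 415.50 × tan 24° = 415.50 × 0.4452
Depth = 184.99 m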